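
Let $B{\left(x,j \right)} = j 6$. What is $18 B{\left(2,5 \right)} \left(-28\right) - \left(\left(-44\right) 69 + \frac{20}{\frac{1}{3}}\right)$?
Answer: $-12144$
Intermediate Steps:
$B{\left(x,j \right)} = 6 j$
$18 B{\left(2,5 \right)} \left(-28\right) - \left(\left(-44\right) 69 + \frac{20}{\frac{1}{3}}\right) = 18 \cdot 6 \cdot 5 \left(-28\right) - \left(\left(-44\right) 69 + \frac{20}{\frac{1}{3}}\right) = 18 \cdot 30 \left(-28\right) - \left(-3036 + 20 \frac{1}{\frac{1}{3}}\right) = 540 \left(-28\right) - \left(-3036 + 20 \cdot 3\right) = -15120 - \left(-3036 + 60\right) = -15120 - -2976 = -15120 + 2976 = -12144$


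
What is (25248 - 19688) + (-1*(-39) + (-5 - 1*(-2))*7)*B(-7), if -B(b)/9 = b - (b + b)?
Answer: 4426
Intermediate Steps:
B(b) = 9*b (B(b) = -9*(b - (b + b)) = -9*(b - 2*b) = -(-9)*b = 9*b)
(25248 - 19688) + (-1*(-39) + (-5 - 1*(-2))*7)*B(-7) = (25248 - 19688) + (-1*(-39) + (-5 - 1*(-2))*7)*(9*(-7)) = 5560 + (39 + (-5 + 2)*7)*(-63) = 5560 + (39 - 3*7)*(-63) = 5560 + (39 - 21)*(-63) = 5560 + 18*(-63) = 5560 - 1134 = 4426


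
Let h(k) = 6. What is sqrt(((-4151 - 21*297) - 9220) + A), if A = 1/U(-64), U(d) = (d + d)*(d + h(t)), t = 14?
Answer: I*sqrt(4221523939)/464 ≈ 140.03*I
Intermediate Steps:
U(d) = 2*d*(6 + d) (U(d) = (d + d)*(d + 6) = (2*d)*(6 + d) = 2*d*(6 + d))
A = 1/7424 (A = 1/(2*(-64)*(6 - 64)) = 1/(2*(-64)*(-58)) = 1/7424 ≈ 0.00013470)
sqrt(((-4151 - 21*297) - 9220) + A) = sqrt(((-4151 - 21*297) - 9220) + 1/7424) = sqrt(((-4151 - 6237) - 9220) + 1/7424) = sqrt((-10388 - 9220) + 1/7424) = sqrt(-19608 + 1/7424) = sqrt(-145569791/7424) = I*sqrt(4221523939)/464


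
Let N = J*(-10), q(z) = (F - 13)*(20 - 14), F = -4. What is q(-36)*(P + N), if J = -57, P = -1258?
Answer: 70176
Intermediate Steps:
q(z) = -102 (q(z) = (-4 - 13)*(20 - 14) = -17*6 = -102)
N = 570 (N = -57*(-10) = 570)
q(-36)*(P + N) = -102*(-1258 + 570) = -102*(-688) = 70176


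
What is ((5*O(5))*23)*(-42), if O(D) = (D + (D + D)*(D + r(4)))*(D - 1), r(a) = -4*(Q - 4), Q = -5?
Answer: -8017800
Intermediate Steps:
r(a) = 36 (r(a) = -4*(-5 - 4) = -4*(-9) = 36)
O(D) = (-1 + D)*(D + 2*D*(36 + D)) (O(D) = (D + (D + D)*(D + 36))*(D - 1) = (D + (2*D)*(36 + D))*(-1 + D) = (D + 2*D*(36 + D))*(-1 + D) = (-1 + D)*(D + 2*D*(36 + D)))
((5*O(5))*23)*(-42) = ((5*(5*(-73 + 2*5² + 71*5)))*23)*(-42) = ((5*(5*(-73 + 2*25 + 355)))*23)*(-42) = ((5*(5*(-73 + 50 + 355)))*23)*(-42) = ((5*(5*332))*23)*(-42) = ((5*1660)*23)*(-42) = (8300*23)*(-42) = 190900*(-42) = -8017800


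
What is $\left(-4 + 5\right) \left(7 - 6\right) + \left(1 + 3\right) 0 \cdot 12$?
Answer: $1$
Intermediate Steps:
$\left(-4 + 5\right) \left(7 - 6\right) + \left(1 + 3\right) 0 \cdot 12 = 1 \cdot 1 + 4 \cdot 0 \cdot 12 = 1 + 0 \cdot 12 = 1 + 0 = 1$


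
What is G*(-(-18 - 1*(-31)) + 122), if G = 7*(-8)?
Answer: -6104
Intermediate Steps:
G = -56
G*(-(-18 - 1*(-31)) + 122) = -56*(-(-18 - 1*(-31)) + 122) = -56*(-(-18 + 31) + 122) = -56*(-1*13 + 122) = -56*(-13 + 122) = -56*109 = -6104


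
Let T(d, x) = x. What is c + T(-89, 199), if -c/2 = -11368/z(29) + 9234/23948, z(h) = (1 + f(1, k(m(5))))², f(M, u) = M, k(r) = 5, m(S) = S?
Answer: 35216904/5987 ≈ 5882.2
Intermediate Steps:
z(h) = 4 (z(h) = (1 + 1)² = 2² = 4)
c = 34025491/5987 (c = -2*(-11368/4 + 9234/23948) = -2*(-11368*¼ + 9234*(1/23948)) = -2*(-2842 + 4617/11974) = -2*(-34025491/11974) = 34025491/5987 ≈ 5683.2)
c + T(-89, 199) = 34025491/5987 + 199 = 35216904/5987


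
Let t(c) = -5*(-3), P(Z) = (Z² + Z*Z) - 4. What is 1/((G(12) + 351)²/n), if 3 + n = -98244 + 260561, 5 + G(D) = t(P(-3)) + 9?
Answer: 81157/68450 ≈ 1.1856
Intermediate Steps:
P(Z) = -4 + 2*Z² (P(Z) = (Z² + Z²) - 4 = 2*Z² - 4 = -4 + 2*Z²)
t(c) = 15
G(D) = 19 (G(D) = -5 + (15 + 9) = -5 + 24 = 19)
n = 162314 (n = -3 + (-98244 + 260561) = -3 + 162317 = 162314)
1/((G(12) + 351)²/n) = 1/((19 + 351)²/162314) = 1/(370²*(1/162314)) = 1/(136900*(1/162314)) = 1/(68450/81157) = 81157/68450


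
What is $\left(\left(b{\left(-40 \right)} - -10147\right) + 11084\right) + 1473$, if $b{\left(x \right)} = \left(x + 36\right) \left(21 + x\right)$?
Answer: $22780$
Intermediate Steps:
$b{\left(x \right)} = \left(21 + x\right) \left(36 + x\right)$ ($b{\left(x \right)} = \left(36 + x\right) \left(21 + x\right) = \left(21 + x\right) \left(36 + x\right)$)
$\left(\left(b{\left(-40 \right)} - -10147\right) + 11084\right) + 1473 = \left(\left(\left(756 + \left(-40\right)^{2} + 57 \left(-40\right)\right) - -10147\right) + 11084\right) + 1473 = \left(\left(\left(756 + 1600 - 2280\right) + 10147\right) + 11084\right) + 1473 = \left(\left(76 + 10147\right) + 11084\right) + 1473 = \left(10223 + 11084\right) + 1473 = 21307 + 1473 = 22780$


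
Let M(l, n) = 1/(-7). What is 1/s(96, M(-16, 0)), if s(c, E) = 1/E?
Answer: -⅐ ≈ -0.14286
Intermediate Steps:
M(l, n) = -⅐
1/s(96, M(-16, 0)) = 1/(1/(-⅐)) = 1/(-7) = -⅐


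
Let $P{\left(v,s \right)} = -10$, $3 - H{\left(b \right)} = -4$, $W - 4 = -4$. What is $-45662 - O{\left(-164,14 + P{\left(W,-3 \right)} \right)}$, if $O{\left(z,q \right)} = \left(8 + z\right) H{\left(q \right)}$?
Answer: $-44570$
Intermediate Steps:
$W = 0$ ($W = 4 - 4 = 0$)
$H{\left(b \right)} = 7$ ($H{\left(b \right)} = 3 - -4 = 3 + 4 = 7$)
$O{\left(z,q \right)} = 56 + 7 z$ ($O{\left(z,q \right)} = \left(8 + z\right) 7 = 56 + 7 z$)
$-45662 - O{\left(-164,14 + P{\left(W,-3 \right)} \right)} = -45662 - \left(56 + 7 \left(-164\right)\right) = -45662 - \left(56 - 1148\right) = -45662 - -1092 = -45662 + 1092 = -44570$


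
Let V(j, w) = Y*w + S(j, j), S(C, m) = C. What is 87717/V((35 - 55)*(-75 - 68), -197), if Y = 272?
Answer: -29239/16908 ≈ -1.7293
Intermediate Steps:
V(j, w) = j + 272*w (V(j, w) = 272*w + j = j + 272*w)
87717/V((35 - 55)*(-75 - 68), -197) = 87717/((35 - 55)*(-75 - 68) + 272*(-197)) = 87717/(-20*(-143) - 53584) = 87717/(2860 - 53584) = 87717/(-50724) = 87717*(-1/50724) = -29239/16908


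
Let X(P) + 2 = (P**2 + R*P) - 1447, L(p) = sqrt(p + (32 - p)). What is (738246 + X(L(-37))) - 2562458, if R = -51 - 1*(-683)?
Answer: -1825629 + 2528*sqrt(2) ≈ -1.8221e+6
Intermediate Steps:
R = 632 (R = -51 + 683 = 632)
L(p) = 4*sqrt(2) (L(p) = sqrt(32) = 4*sqrt(2))
X(P) = -1449 + P**2 + 632*P (X(P) = -2 + ((P**2 + 632*P) - 1447) = -2 + (-1447 + P**2 + 632*P) = -1449 + P**2 + 632*P)
(738246 + X(L(-37))) - 2562458 = (738246 + (-1449 + (4*sqrt(2))**2 + 632*(4*sqrt(2)))) - 2562458 = (738246 + (-1449 + 32 + 2528*sqrt(2))) - 2562458 = (738246 + (-1417 + 2528*sqrt(2))) - 2562458 = (736829 + 2528*sqrt(2)) - 2562458 = -1825629 + 2528*sqrt(2)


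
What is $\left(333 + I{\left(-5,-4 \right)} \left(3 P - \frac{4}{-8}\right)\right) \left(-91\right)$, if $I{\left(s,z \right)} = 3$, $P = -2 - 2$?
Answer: $- \frac{54327}{2} \approx -27164.0$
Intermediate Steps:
$P = -4$ ($P = -2 - 2 = -4$)
$\left(333 + I{\left(-5,-4 \right)} \left(3 P - \frac{4}{-8}\right)\right) \left(-91\right) = \left(333 + 3 \left(3 \left(-4\right) - \frac{4}{-8}\right)\right) \left(-91\right) = \left(333 + 3 \left(-12 - - \frac{1}{2}\right)\right) \left(-91\right) = \left(333 + 3 \left(-12 + \frac{1}{2}\right)\right) \left(-91\right) = \left(333 + 3 \left(- \frac{23}{2}\right)\right) \left(-91\right) = \left(333 - \frac{69}{2}\right) \left(-91\right) = \frac{597}{2} \left(-91\right) = - \frac{54327}{2}$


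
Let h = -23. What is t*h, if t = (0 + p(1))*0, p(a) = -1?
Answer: 0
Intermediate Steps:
t = 0 (t = (0 - 1)*0 = -1*0 = 0)
t*h = 0*(-23) = 0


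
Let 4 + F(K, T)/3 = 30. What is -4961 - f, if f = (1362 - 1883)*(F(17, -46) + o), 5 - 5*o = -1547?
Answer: 986977/5 ≈ 1.9740e+5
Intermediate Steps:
o = 1552/5 (o = 1 - 1/5*(-1547) = 1 + 1547/5 = 1552/5 ≈ 310.40)
F(K, T) = 78 (F(K, T) = -12 + 3*30 = -12 + 90 = 78)
f = -1011782/5 (f = (1362 - 1883)*(78 + 1552/5) = -521*1942/5 = -1011782/5 ≈ -2.0236e+5)
-4961 - f = -4961 - 1*(-1011782/5) = -4961 + 1011782/5 = 986977/5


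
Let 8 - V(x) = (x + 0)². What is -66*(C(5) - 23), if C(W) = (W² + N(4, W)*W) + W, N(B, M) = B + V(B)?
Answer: 858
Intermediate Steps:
V(x) = 8 - x² (V(x) = 8 - (x + 0)² = 8 - x²)
N(B, M) = 8 + B - B² (N(B, M) = B + (8 - B²) = 8 + B - B²)
C(W) = W² - 3*W (C(W) = (W² + (8 + 4 - 1*4²)*W) + W = (W² + (8 + 4 - 1*16)*W) + W = (W² + (8 + 4 - 16)*W) + W = (W² - 4*W) + W = W² - 3*W)
-66*(C(5) - 23) = -66*(5*(-3 + 5) - 23) = -66*(5*2 - 23) = -66*(10 - 23) = -66*(-13) = 858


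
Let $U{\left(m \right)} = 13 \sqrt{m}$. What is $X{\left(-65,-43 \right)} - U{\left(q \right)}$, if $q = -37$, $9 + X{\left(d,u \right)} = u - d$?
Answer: $13 - 13 i \sqrt{37} \approx 13.0 - 79.076 i$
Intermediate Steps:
$X{\left(d,u \right)} = -9 + u - d$ ($X{\left(d,u \right)} = -9 - \left(d - u\right) = -9 + u - d$)
$X{\left(-65,-43 \right)} - U{\left(q \right)} = \left(-9 - 43 - -65\right) - 13 \sqrt{-37} = \left(-9 - 43 + 65\right) - 13 i \sqrt{37} = 13 - 13 i \sqrt{37}$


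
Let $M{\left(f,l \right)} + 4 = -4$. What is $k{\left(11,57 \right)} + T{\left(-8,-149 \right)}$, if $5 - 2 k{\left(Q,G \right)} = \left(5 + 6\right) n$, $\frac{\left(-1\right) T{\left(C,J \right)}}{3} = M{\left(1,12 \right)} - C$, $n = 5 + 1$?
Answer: $- \frac{61}{2} \approx -30.5$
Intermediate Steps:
$M{\left(f,l \right)} = -8$ ($M{\left(f,l \right)} = -4 - 4 = -8$)
$n = 6$
$T{\left(C,J \right)} = 24 + 3 C$ ($T{\left(C,J \right)} = - 3 \left(-8 - C\right) = 24 + 3 C$)
$k{\left(Q,G \right)} = - \frac{61}{2}$ ($k{\left(Q,G \right)} = \frac{5}{2} - \frac{\left(5 + 6\right) 6}{2} = \frac{5}{2} - \frac{11 \cdot 6}{2} = \frac{5}{2} - 33 = - \frac{61}{2}$)
$k{\left(11,57 \right)} + T{\left(-8,-149 \right)} = - \frac{61}{2} + \left(24 + 3 \left(-8\right)\right) = - \frac{61}{2} + \left(24 - 24\right) = - \frac{61}{2} + 0 = - \frac{61}{2}$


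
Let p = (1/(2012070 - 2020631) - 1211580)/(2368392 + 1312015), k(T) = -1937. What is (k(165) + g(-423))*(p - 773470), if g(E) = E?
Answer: 57514322275204927560/31507964327 ≈ 1.8254e+9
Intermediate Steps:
p = -10372336381/31507964327 (p = (1/(-8561) - 1211580)/3680407 = (-1/8561 - 1211580)*(1/3680407) = -10372336381/8561*1/3680407 = -10372336381/31507964327 ≈ -0.32920)
(k(165) + g(-423))*(p - 773470) = (-1937 - 423)*(-10372336381/31507964327 - 773470) = -2360*(-24370475540341071/31507964327) = 57514322275204927560/31507964327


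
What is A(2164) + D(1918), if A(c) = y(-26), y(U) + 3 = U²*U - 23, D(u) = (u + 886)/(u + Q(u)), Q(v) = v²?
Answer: -32393328840/1840321 ≈ -17602.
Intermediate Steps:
D(u) = (886 + u)/(u + u²) (D(u) = (u + 886)/(u + u²) = (886 + u)/(u + u²))
y(U) = -26 + U³ (y(U) = -3 + (U²*U - 23) = -3 + (U³ - 23) = -3 + (-23 + U³) = -26 + U³)
A(c) = -17602 (A(c) = -26 + (-26)³ = -26 - 17576 = -17602)
A(2164) + D(1918) = -17602 + (886 + 1918)/(1918*(1 + 1918)) = -17602 + (1/1918)*2804/1919 = -17602 + (1/1918)*(1/1919)*2804 = -17602 + 1402/1840321 = -32393328840/1840321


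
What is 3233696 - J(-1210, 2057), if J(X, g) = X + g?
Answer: 3232849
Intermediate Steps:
3233696 - J(-1210, 2057) = 3233696 - (-1210 + 2057) = 3233696 - 1*847 = 3233696 - 847 = 3232849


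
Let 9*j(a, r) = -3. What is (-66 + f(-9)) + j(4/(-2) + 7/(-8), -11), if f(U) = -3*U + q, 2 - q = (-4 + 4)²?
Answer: -112/3 ≈ -37.333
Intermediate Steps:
q = 2 (q = 2 - (-4 + 4)² = 2 - 1*0² = 2 - 1*0 = 2 + 0 = 2)
j(a, r) = -⅓ (j(a, r) = (⅑)*(-3) = -⅓)
f(U) = 2 - 3*U (f(U) = -3*U + 2 = 2 - 3*U)
(-66 + f(-9)) + j(4/(-2) + 7/(-8), -11) = (-66 + (2 - 3*(-9))) - ⅓ = (-66 + (2 + 27)) - ⅓ = (-66 + 29) - ⅓ = -37 - ⅓ = -112/3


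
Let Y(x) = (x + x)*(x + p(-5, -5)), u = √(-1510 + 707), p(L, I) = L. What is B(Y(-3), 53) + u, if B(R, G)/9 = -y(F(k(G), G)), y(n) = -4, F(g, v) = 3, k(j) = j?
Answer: 36 + I*√803 ≈ 36.0 + 28.337*I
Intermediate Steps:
u = I*√803 (u = √(-803) = I*√803 ≈ 28.337*I)
Y(x) = 2*x*(-5 + x) (Y(x) = (x + x)*(x - 5) = (2*x)*(-5 + x) = 2*x*(-5 + x))
B(R, G) = 36 (B(R, G) = 9*(-1*(-4)) = 9*4 = 36)
B(Y(-3), 53) + u = 36 + I*√803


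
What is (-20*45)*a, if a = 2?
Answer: -1800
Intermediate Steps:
(-20*45)*a = -20*45*2 = -900*2 = -1800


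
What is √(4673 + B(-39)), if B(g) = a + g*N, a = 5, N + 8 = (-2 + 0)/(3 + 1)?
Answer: √20038/2 ≈ 70.778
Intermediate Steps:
N = -17/2 (N = -8 + (-2 + 0)/(3 + 1) = -8 - 2/4 = -8 - 2*¼ = -8 - ½ = -17/2 ≈ -8.5000)
B(g) = 5 - 17*g/2 (B(g) = 5 + g*(-17/2) = 5 - 17*g/2)
√(4673 + B(-39)) = √(4673 + (5 - 17/2*(-39))) = √(4673 + (5 + 663/2)) = √(4673 + 673/2) = √(10019/2) = √20038/2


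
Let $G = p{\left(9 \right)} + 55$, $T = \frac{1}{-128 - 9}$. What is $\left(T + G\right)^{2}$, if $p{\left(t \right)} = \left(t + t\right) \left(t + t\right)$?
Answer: $\frac{2695894084}{18769} \approx 1.4364 \cdot 10^{5}$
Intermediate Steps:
$p{\left(t \right)} = 4 t^{2}$ ($p{\left(t \right)} = 2 t 2 t = 4 t^{2}$)
$T = - \frac{1}{137}$ ($T = \frac{1}{-137} = - \frac{1}{137} \approx -0.0072993$)
$G = 379$ ($G = 4 \cdot 9^{2} + 55 = 4 \cdot 81 + 55 = 324 + 55 = 379$)
$\left(T + G\right)^{2} = \left(- \frac{1}{137} + 379\right)^{2} = \left(\frac{51922}{137}\right)^{2} = \frac{2695894084}{18769}$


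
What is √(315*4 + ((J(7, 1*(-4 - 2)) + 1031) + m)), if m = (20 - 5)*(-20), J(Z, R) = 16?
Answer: 3*√223 ≈ 44.800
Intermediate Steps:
m = -300 (m = 15*(-20) = -300)
√(315*4 + ((J(7, 1*(-4 - 2)) + 1031) + m)) = √(315*4 + ((16 + 1031) - 300)) = √(1260 + (1047 - 300)) = √(1260 + 747) = √2007 = 3*√223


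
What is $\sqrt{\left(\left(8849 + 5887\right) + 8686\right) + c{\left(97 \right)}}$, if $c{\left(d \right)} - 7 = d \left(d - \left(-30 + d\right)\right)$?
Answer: $\sqrt{26339} \approx 162.29$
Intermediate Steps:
$c{\left(d \right)} = 7 + 30 d$ ($c{\left(d \right)} = 7 + d \left(d - \left(-30 + d\right)\right) = 7 + d 30 = 7 + 30 d$)
$\sqrt{\left(\left(8849 + 5887\right) + 8686\right) + c{\left(97 \right)}} = \sqrt{\left(\left(8849 + 5887\right) + 8686\right) + \left(7 + 30 \cdot 97\right)} = \sqrt{\left(14736 + 8686\right) + \left(7 + 2910\right)} = \sqrt{23422 + 2917} = \sqrt{26339}$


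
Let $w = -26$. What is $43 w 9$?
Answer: $-10062$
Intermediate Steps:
$43 w 9 = 43 \left(-26\right) 9 = \left(-1118\right) 9 = -10062$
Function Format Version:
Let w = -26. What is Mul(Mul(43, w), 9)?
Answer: -10062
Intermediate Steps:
Mul(Mul(43, w), 9) = Mul(Mul(43, -26), 9) = Mul(-1118, 9) = -10062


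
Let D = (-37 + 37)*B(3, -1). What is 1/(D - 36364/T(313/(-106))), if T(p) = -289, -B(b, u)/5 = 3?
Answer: 289/36364 ≈ 0.0079474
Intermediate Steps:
B(b, u) = -15 (B(b, u) = -5*3 = -15)
D = 0 (D = (-37 + 37)*(-15) = 0*(-15) = 0)
1/(D - 36364/T(313/(-106))) = 1/(0 - 36364/(-289)) = 1/(0 - 36364*(-1/289)) = 1/(0 + 36364/289) = 1/(36364/289) = 289/36364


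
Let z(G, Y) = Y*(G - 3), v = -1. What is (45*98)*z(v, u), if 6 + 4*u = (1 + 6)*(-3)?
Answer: 119070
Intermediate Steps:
u = -27/4 (u = -3/2 + ((1 + 6)*(-3))/4 = -3/2 + (7*(-3))/4 = -3/2 + (¼)*(-21) = -3/2 - 21/4 = -27/4 ≈ -6.7500)
z(G, Y) = Y*(-3 + G)
(45*98)*z(v, u) = (45*98)*(-27*(-3 - 1)/4) = 4410*(-27/4*(-4)) = 4410*27 = 119070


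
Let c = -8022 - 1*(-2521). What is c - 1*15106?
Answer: -20607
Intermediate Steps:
c = -5501 (c = -8022 + 2521 = -5501)
c - 1*15106 = -5501 - 1*15106 = -5501 - 15106 = -20607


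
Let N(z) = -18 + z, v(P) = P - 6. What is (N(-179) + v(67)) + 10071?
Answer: 9935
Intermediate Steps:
v(P) = -6 + P
(N(-179) + v(67)) + 10071 = ((-18 - 179) + (-6 + 67)) + 10071 = (-197 + 61) + 10071 = -136 + 10071 = 9935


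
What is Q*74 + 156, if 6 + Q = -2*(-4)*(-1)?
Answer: -880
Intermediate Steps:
Q = -14 (Q = -6 - 2*(-4)*(-1) = -6 + 8*(-1) = -6 - 8 = -14)
Q*74 + 156 = -14*74 + 156 = -1036 + 156 = -880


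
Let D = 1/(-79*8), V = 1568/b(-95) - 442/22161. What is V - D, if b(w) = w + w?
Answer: -11004941953/1330546440 ≈ -8.2710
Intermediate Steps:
b(w) = 2*w
V = -17416214/2105295 (V = 1568/((2*(-95))) - 442/22161 = 1568/(-190) - 442*1/22161 = 1568*(-1/190) - 442/22161 = -784/95 - 442/22161 = -17416214/2105295 ≈ -8.2726)
D = -1/632 (D = 1/(-632) = -1/632 ≈ -0.0015823)
V - D = -17416214/2105295 - 1*(-1/632) = -17416214/2105295 + 1/632 = -11004941953/1330546440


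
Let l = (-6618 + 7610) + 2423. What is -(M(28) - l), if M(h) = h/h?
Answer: 3414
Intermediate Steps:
l = 3415 (l = 992 + 2423 = 3415)
M(h) = 1
-(M(28) - l) = -(1 - 1*3415) = -(1 - 3415) = -1*(-3414) = 3414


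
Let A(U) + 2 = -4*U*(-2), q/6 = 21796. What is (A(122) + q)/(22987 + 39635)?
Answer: 65875/31311 ≈ 2.1039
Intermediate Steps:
q = 130776 (q = 6*21796 = 130776)
A(U) = -2 + 8*U (A(U) = -2 - 4*U*(-2) = -2 + 8*U)
(A(122) + q)/(22987 + 39635) = ((-2 + 8*122) + 130776)/(22987 + 39635) = ((-2 + 976) + 130776)/62622 = (974 + 130776)*(1/62622) = 131750*(1/62622) = 65875/31311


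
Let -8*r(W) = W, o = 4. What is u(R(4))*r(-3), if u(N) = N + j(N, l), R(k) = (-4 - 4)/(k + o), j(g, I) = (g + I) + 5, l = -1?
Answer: 3/4 ≈ 0.75000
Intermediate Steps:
r(W) = -W/8
j(g, I) = 5 + I + g (j(g, I) = (I + g) + 5 = 5 + I + g)
R(k) = -8/(4 + k) (R(k) = (-4 - 4)/(k + 4) = -8/(4 + k))
u(N) = 4 + 2*N (u(N) = N + (5 - 1 + N) = N + (4 + N) = 4 + 2*N)
u(R(4))*r(-3) = (4 + 2*(-8/(4 + 4)))*(-1/8*(-3)) = (4 + 2*(-8/8))*(3/8) = (4 + 2*(-8*1/8))*(3/8) = (4 + 2*(-1))*(3/8) = (4 - 2)*(3/8) = 2*(3/8) = 3/4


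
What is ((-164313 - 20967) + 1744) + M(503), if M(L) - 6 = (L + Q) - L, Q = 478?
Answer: -183052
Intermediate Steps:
M(L) = 484 (M(L) = 6 + ((L + 478) - L) = 6 + ((478 + L) - L) = 6 + 478 = 484)
((-164313 - 20967) + 1744) + M(503) = ((-164313 - 20967) + 1744) + 484 = (-185280 + 1744) + 484 = -183536 + 484 = -183052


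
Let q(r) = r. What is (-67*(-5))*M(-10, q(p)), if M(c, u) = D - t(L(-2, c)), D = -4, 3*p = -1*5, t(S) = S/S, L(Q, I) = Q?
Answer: -1675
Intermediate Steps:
t(S) = 1
p = -5/3 (p = (-1*5)/3 = (⅓)*(-5) = -5/3 ≈ -1.6667)
M(c, u) = -5 (M(c, u) = -4 - 1*1 = -4 - 1 = -5)
(-67*(-5))*M(-10, q(p)) = -67*(-5)*(-5) = 335*(-5) = -1675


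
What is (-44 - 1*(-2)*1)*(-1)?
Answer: 42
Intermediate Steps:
(-44 - 1*(-2)*1)*(-1) = (-44 + 2*1)*(-1) = (-44 + 2)*(-1) = -42*(-1) = 42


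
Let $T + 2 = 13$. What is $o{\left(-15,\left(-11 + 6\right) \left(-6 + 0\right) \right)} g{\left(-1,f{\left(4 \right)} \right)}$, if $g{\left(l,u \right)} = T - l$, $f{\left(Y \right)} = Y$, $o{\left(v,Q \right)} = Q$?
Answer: $360$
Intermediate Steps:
$T = 11$ ($T = -2 + 13 = 11$)
$g{\left(l,u \right)} = 11 - l$
$o{\left(-15,\left(-11 + 6\right) \left(-6 + 0\right) \right)} g{\left(-1,f{\left(4 \right)} \right)} = \left(-11 + 6\right) \left(-6 + 0\right) \left(11 - -1\right) = \left(-5\right) \left(-6\right) \left(11 + 1\right) = 30 \cdot 12 = 360$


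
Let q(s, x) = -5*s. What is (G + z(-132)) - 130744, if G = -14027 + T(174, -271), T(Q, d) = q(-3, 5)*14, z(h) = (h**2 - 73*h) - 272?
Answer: -117773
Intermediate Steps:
z(h) = -272 + h**2 - 73*h
T(Q, d) = 210 (T(Q, d) = -5*(-3)*14 = 15*14 = 210)
G = -13817 (G = -14027 + 210 = -13817)
(G + z(-132)) - 130744 = (-13817 + (-272 + (-132)**2 - 73*(-132))) - 130744 = (-13817 + (-272 + 17424 + 9636)) - 130744 = (-13817 + 26788) - 130744 = 12971 - 130744 = -117773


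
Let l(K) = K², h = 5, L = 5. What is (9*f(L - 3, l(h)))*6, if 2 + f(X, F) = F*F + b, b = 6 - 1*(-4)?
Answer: 34182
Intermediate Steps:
b = 10 (b = 6 + 4 = 10)
f(X, F) = 8 + F² (f(X, F) = -2 + (F*F + 10) = -2 + (F² + 10) = -2 + (10 + F²) = 8 + F²)
(9*f(L - 3, l(h)))*6 = (9*(8 + (5²)²))*6 = (9*(8 + 25²))*6 = (9*(8 + 625))*6 = (9*633)*6 = 5697*6 = 34182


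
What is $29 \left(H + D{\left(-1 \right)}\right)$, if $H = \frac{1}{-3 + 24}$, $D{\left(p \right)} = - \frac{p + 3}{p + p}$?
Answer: $\frac{638}{21} \approx 30.381$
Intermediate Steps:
$D{\left(p \right)} = - \frac{3 + p}{2 p}$
$H = \frac{1}{21} \approx 0.047619$
$29 \left(H + D{\left(-1 \right)}\right) = 29 \left(\frac{1}{21} + \frac{-3 - -1}{2 \left(-1\right)}\right) = 29 \left(\frac{1}{21} + \frac{1}{2} \left(-1\right) \left(-3 + 1\right)\right) = 29 \left(\frac{1}{21} + \frac{1}{2} \left(-1\right) \left(-2\right)\right) = 29 \left(\frac{1}{21} + 1\right) = 29 \cdot \frac{22}{21} = \frac{638}{21}$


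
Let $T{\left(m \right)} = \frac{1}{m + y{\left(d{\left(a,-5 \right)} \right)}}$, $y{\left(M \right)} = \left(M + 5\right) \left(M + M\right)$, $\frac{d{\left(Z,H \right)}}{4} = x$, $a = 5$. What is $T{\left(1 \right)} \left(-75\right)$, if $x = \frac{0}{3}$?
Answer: $-75$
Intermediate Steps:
$x = 0$ ($x = 0 \cdot \frac{1}{3} = 0$)
$d{\left(Z,H \right)} = 0$ ($d{\left(Z,H \right)} = 4 \cdot 0 = 0$)
$y{\left(M \right)} = 2 M \left(5 + M\right)$ ($y{\left(M \right)} = \left(5 + M\right) 2 M = 2 M \left(5 + M\right)$)
$T{\left(m \right)} = \frac{1}{m}$ ($T{\left(m \right)} = \frac{1}{m + 2 \cdot 0 \left(5 + 0\right)} = \frac{1}{m + 2 \cdot 0 \cdot 5} = \frac{1}{m + 0} = \frac{1}{m}$)
$T{\left(1 \right)} \left(-75\right) = 1^{-1} \left(-75\right) = 1 \left(-75\right) = -75$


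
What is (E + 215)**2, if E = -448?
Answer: 54289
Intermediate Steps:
(E + 215)**2 = (-448 + 215)**2 = (-233)**2 = 54289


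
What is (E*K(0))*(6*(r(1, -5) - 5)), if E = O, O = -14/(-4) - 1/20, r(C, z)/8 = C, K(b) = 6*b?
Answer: 0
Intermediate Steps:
r(C, z) = 8*C
O = 69/20 (O = -14*(-¼) - 1*1/20 = 7/2 - 1/20 = 69/20 ≈ 3.4500)
E = 69/20 ≈ 3.4500
(E*K(0))*(6*(r(1, -5) - 5)) = (69*(6*0)/20)*(6*(8*1 - 5)) = ((69/20)*0)*(6*(8 - 5)) = 0*(6*3) = 0*18 = 0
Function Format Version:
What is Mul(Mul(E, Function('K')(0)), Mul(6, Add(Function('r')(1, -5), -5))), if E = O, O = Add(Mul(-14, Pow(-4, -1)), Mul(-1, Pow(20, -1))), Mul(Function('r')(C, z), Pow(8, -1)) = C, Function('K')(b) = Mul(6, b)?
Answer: 0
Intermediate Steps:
Function('r')(C, z) = Mul(8, C)
O = Rational(69, 20) (O = Add(Mul(-14, Rational(-1, 4)), Mul(-1, Rational(1, 20))) = Add(Rational(7, 2), Rational(-1, 20)) = Rational(69, 20) ≈ 3.4500)
E = Rational(69, 20) ≈ 3.4500
Mul(Mul(E, Function('K')(0)), Mul(6, Add(Function('r')(1, -5), -5))) = Mul(Mul(Rational(69, 20), Mul(6, 0)), Mul(6, Add(Mul(8, 1), -5))) = Mul(Mul(Rational(69, 20), 0), Mul(6, Add(8, -5))) = Mul(0, Mul(6, 3)) = Mul(0, 18) = 0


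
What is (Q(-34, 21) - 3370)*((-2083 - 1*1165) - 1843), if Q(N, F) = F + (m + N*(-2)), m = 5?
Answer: 16678116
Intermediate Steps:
Q(N, F) = 5 + F - 2*N (Q(N, F) = F + (5 + N*(-2)) = F + (5 - 2*N) = 5 + F - 2*N)
(Q(-34, 21) - 3370)*((-2083 - 1*1165) - 1843) = ((5 + 21 - 2*(-34)) - 3370)*((-2083 - 1*1165) - 1843) = ((5 + 21 + 68) - 3370)*((-2083 - 1165) - 1843) = (94 - 3370)*(-3248 - 1843) = -3276*(-5091) = 16678116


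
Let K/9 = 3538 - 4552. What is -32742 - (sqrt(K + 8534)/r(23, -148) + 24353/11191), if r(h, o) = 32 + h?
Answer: -366440075/11191 - 4*I*sqrt(37)/55 ≈ -32744.0 - 0.44238*I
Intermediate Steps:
K = -9126 (K = 9*(3538 - 4552) = 9*(-1014) = -9126)
-32742 - (sqrt(K + 8534)/r(23, -148) + 24353/11191) = -32742 - (sqrt(-9126 + 8534)/(32 + 23) + 24353/11191) = -32742 - (sqrt(-592)/55 + 24353*(1/11191)) = -32742 - ((4*I*sqrt(37))*(1/55) + 24353/11191) = -32742 - (4*I*sqrt(37)/55 + 24353/11191) = -32742 - (24353/11191 + 4*I*sqrt(37)/55) = -32742 + (-24353/11191 - 4*I*sqrt(37)/55) = -366440075/11191 - 4*I*sqrt(37)/55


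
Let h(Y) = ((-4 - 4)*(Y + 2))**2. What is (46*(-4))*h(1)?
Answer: -105984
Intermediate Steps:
h(Y) = (-16 - 8*Y)**2 (h(Y) = (-8*(2 + Y))**2 = (-16 - 8*Y)**2)
(46*(-4))*h(1) = (46*(-4))*(64*(2 + 1)**2) = -11776*3**2 = -11776*9 = -184*576 = -105984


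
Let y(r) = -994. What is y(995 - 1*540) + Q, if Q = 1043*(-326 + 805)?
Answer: 498603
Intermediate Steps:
Q = 499597 (Q = 1043*479 = 499597)
y(995 - 1*540) + Q = -994 + 499597 = 498603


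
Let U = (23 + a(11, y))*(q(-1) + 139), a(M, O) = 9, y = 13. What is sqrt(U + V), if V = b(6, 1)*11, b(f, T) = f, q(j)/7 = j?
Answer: sqrt(4290) ≈ 65.498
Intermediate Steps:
q(j) = 7*j
V = 66 (V = 6*11 = 66)
U = 4224 (U = (23 + 9)*(7*(-1) + 139) = 32*(-7 + 139) = 32*132 = 4224)
sqrt(U + V) = sqrt(4224 + 66) = sqrt(4290)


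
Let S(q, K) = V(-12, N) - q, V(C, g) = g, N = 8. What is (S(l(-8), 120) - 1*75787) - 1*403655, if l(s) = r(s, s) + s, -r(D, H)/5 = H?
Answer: -479466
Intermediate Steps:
r(D, H) = -5*H
l(s) = -4*s (l(s) = -5*s + s = -4*s)
S(q, K) = 8 - q
(S(l(-8), 120) - 1*75787) - 1*403655 = ((8 - (-4)*(-8)) - 1*75787) - 1*403655 = ((8 - 1*32) - 75787) - 403655 = ((8 - 32) - 75787) - 403655 = (-24 - 75787) - 403655 = -75811 - 403655 = -479466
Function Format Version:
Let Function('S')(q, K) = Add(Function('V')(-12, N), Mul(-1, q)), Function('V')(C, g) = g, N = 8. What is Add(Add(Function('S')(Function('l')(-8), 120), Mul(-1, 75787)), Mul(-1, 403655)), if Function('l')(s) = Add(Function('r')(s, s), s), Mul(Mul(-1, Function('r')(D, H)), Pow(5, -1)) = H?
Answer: -479466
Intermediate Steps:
Function('r')(D, H) = Mul(-5, H)
Function('l')(s) = Mul(-4, s) (Function('l')(s) = Add(Mul(-5, s), s) = Mul(-4, s))
Function('S')(q, K) = Add(8, Mul(-1, q))
Add(Add(Function('S')(Function('l')(-8), 120), Mul(-1, 75787)), Mul(-1, 403655)) = Add(Add(Add(8, Mul(-1, Mul(-4, -8))), Mul(-1, 75787)), Mul(-1, 403655)) = Add(Add(Add(8, Mul(-1, 32)), -75787), -403655) = Add(Add(Add(8, -32), -75787), -403655) = Add(Add(-24, -75787), -403655) = Add(-75811, -403655) = -479466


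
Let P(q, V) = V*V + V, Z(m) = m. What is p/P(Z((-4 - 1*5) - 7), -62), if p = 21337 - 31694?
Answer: -10357/3782 ≈ -2.7385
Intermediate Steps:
P(q, V) = V + V**2 (P(q, V) = V**2 + V = V + V**2)
p = -10357
p/P(Z((-4 - 1*5) - 7), -62) = -10357*(-1/(62*(1 - 62))) = -10357/((-62*(-61))) = -10357/3782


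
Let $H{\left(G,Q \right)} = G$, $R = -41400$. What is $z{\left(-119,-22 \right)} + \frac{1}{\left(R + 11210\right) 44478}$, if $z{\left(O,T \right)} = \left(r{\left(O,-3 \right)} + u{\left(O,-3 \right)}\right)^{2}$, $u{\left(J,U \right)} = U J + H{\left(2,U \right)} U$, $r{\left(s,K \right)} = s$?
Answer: $\frac{72274373095679}{1342790820} \approx 53824.0$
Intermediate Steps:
$u{\left(J,U \right)} = 2 U + J U$ ($u{\left(J,U \right)} = U J + 2 U = J U + 2 U = 2 U + J U$)
$z{\left(O,T \right)} = \left(-6 - 2 O\right)^{2}$ ($z{\left(O,T \right)} = \left(O - 3 \left(2 + O\right)\right)^{2} = \left(O - \left(6 + 3 O\right)\right)^{2} = \left(-6 - 2 O\right)^{2}$)
$z{\left(-119,-22 \right)} + \frac{1}{\left(R + 11210\right) 44478} = 4 \left(3 - 119\right)^{2} + \frac{1}{\left(-41400 + 11210\right) 44478} = 4 \left(-116\right)^{2} + \frac{1}{-30190} \cdot \frac{1}{44478} = 4 \cdot 13456 - \frac{1}{1342790820} = 53824 - \frac{1}{1342790820} = \frac{72274373095679}{1342790820}$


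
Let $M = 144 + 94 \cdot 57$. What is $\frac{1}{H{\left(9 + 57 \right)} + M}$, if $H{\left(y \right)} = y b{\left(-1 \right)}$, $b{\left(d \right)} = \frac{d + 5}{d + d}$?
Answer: $\frac{1}{5370} \approx 0.00018622$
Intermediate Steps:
$M = 5502$ ($M = 144 + 5358 = 5502$)
$b{\left(d \right)} = \frac{5 + d}{2 d}$
$H{\left(y \right)} = - 2 y$ ($H{\left(y \right)} = y \frac{5 - 1}{2 \left(-1\right)} = y \frac{1}{2} \left(-1\right) 4 = y \left(-2\right) = - 2 y$)
$\frac{1}{H{\left(9 + 57 \right)} + M} = \frac{1}{- 2 \left(9 + 57\right) + 5502} = \frac{1}{\left(-2\right) 66 + 5502} = \frac{1}{-132 + 5502} = \frac{1}{5370}$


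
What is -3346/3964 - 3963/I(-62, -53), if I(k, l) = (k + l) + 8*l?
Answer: 6952919/1068298 ≈ 6.5084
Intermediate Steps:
I(k, l) = k + 9*l
-3346/3964 - 3963/I(-62, -53) = -3346/3964 - 3963/(-62 + 9*(-53)) = -3346*1/3964 - 3963/(-62 - 477) = -1673/1982 - 3963/(-539) = -1673/1982 - 3963*(-1/539) = -1673/1982 + 3963/539 = 6952919/1068298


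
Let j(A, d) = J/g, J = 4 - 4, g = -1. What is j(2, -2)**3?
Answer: 0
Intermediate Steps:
J = 0
j(A, d) = 0 (j(A, d) = 0/(-1) = 0*(-1) = 0)
j(2, -2)**3 = 0**3 = 0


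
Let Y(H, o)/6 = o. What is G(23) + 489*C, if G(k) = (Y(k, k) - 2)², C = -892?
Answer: -417692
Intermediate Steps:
Y(H, o) = 6*o
G(k) = (-2 + 6*k)² (G(k) = (6*k - 2)² = (-2 + 6*k)²)
G(23) + 489*C = 4*(-1 + 3*23)² + 489*(-892) = 4*(-1 + 69)² - 436188 = 4*68² - 436188 = 4*4624 - 436188 = 18496 - 436188 = -417692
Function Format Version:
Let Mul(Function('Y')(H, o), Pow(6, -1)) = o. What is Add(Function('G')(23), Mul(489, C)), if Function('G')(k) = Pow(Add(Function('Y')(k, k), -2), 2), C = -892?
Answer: -417692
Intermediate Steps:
Function('Y')(H, o) = Mul(6, o)
Function('G')(k) = Pow(Add(-2, Mul(6, k)), 2) (Function('G')(k) = Pow(Add(Mul(6, k), -2), 2) = Pow(Add(-2, Mul(6, k)), 2))
Add(Function('G')(23), Mul(489, C)) = Add(Mul(4, Pow(Add(-1, Mul(3, 23)), 2)), Mul(489, -892)) = Add(Mul(4, Pow(Add(-1, 69), 2)), -436188) = Add(Mul(4, Pow(68, 2)), -436188) = Add(Mul(4, 4624), -436188) = Add(18496, -436188) = -417692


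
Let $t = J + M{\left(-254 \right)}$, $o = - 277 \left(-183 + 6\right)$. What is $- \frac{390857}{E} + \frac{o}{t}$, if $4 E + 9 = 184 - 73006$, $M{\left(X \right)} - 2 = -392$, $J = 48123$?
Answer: $\frac{26065979941}{1158814041} \approx 22.494$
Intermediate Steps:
$M{\left(X \right)} = -390$ ($M{\left(X \right)} = 2 - 392 = -390$)
$o = 49029$ ($o = \left(-277\right) \left(-177\right) = 49029$)
$t = 47733$ ($t = 48123 - 390 = 47733$)
$E = - \frac{72831}{4}$ ($E = - \frac{9}{4} + \frac{184 - 73006}{4} = - \frac{9}{4} + \frac{1}{4} \left(-72822\right) = - \frac{9}{4} - \frac{36411}{2} = - \frac{72831}{4} \approx -18208.0$)
$- \frac{390857}{E} + \frac{o}{t} = - \frac{390857}{- \frac{72831}{4}} + \frac{49029}{47733} = \left(-390857\right) \left(- \frac{4}{72831}\right) + 49029 \cdot \frac{1}{47733} = \frac{1563428}{72831} + \frac{16343}{15911} = \frac{26065979941}{1158814041}$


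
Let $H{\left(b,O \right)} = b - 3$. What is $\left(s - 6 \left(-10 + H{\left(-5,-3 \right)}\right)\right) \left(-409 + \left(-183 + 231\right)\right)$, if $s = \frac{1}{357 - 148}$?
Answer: $- \frac{428887}{11} \approx -38990.0$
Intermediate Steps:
$H{\left(b,O \right)} = -3 + b$ ($H{\left(b,O \right)} = b - 3 = -3 + b$)
$s = \frac{1}{209} \approx 0.0047847$
$\left(s - 6 \left(-10 + H{\left(-5,-3 \right)}\right)\right) \left(-409 + \left(-183 + 231\right)\right) = \left(\frac{1}{209} - 6 \left(-10 - 8\right)\right) \left(-409 + \left(-183 + 231\right)\right) = \left(\frac{1}{209} - 6 \left(-10 - 8\right)\right) \left(-409 + 48\right) = \left(\frac{1}{209} - -108\right) \left(-361\right) = \left(\frac{1}{209} + 108\right) \left(-361\right) = \frac{22573}{209} \left(-361\right) = - \frac{428887}{11}$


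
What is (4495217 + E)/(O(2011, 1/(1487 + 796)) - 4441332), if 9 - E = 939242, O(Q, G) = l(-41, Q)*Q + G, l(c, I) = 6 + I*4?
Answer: 8118311472/26818898695 ≈ 0.30271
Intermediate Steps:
l(c, I) = 6 + 4*I
O(Q, G) = G + Q*(6 + 4*Q) (O(Q, G) = (6 + 4*Q)*Q + G = Q*(6 + 4*Q) + G = G + Q*(6 + 4*Q))
E = -939233 (E = 9 - 1*939242 = 9 - 939242 = -939233)
(4495217 + E)/(O(2011, 1/(1487 + 796)) - 4441332) = (4495217 - 939233)/((1/(1487 + 796) + 2*2011*(3 + 2*2011)) - 4441332) = 3555984/((1/2283 + 2*2011*(3 + 4022)) - 4441332) = 3555984/((1/2283 + 2*2011*4025) - 4441332) = 3555984/((1/2283 + 16188550) - 4441332) = 3555984/(36958459651/2283 - 4441332) = 3555984/(26818898695/2283) = 3555984*(2283/26818898695) = 8118311472/26818898695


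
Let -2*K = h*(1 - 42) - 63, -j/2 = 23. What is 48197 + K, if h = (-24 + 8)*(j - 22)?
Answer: 141065/2 ≈ 70533.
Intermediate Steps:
j = -46 (j = -2*23 = -46)
h = 1088 (h = (-24 + 8)*(-46 - 22) = -16*(-68) = 1088)
K = 44671/2 (K = -(1088*(1 - 42) - 63)/2 = -(1088*(-41) - 63)/2 = -(-44608 - 63)/2 = -1/2*(-44671) = 44671/2 ≈ 22336.)
48197 + K = 48197 + 44671/2 = 141065/2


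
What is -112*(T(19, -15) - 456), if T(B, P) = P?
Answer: 52752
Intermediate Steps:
-112*(T(19, -15) - 456) = -112*(-15 - 456) = -112*(-471) = 52752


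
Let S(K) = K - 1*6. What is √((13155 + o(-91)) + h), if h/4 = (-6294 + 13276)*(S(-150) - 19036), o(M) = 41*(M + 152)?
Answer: 2*I*√133994630 ≈ 23151.0*I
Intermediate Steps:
o(M) = 6232 + 41*M (o(M) = 41*(152 + M) = 6232 + 41*M)
S(K) = -6 + K (S(K) = K - 6 = -6 + K)
h = -535994176 (h = 4*((-6294 + 13276)*((-6 - 150) - 19036)) = 4*(6982*(-156 - 19036)) = 4*(6982*(-19192)) = 4*(-133998544) = -535994176)
√((13155 + o(-91)) + h) = √((13155 + (6232 + 41*(-91))) - 535994176) = √((13155 + (6232 - 3731)) - 535994176) = √((13155 + 2501) - 535994176) = √(15656 - 535994176) = √(-535978520) = 2*I*√133994630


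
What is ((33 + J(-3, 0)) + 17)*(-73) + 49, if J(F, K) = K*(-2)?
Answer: -3601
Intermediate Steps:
J(F, K) = -2*K
((33 + J(-3, 0)) + 17)*(-73) + 49 = ((33 - 2*0) + 17)*(-73) + 49 = ((33 + 0) + 17)*(-73) + 49 = (33 + 17)*(-73) + 49 = 50*(-73) + 49 = -3650 + 49 = -3601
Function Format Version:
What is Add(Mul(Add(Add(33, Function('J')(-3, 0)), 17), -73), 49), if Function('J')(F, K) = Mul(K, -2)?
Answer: -3601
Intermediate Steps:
Function('J')(F, K) = Mul(-2, K)
Add(Mul(Add(Add(33, Function('J')(-3, 0)), 17), -73), 49) = Add(Mul(Add(Add(33, Mul(-2, 0)), 17), -73), 49) = Add(Mul(Add(Add(33, 0), 17), -73), 49) = Add(Mul(Add(33, 17), -73), 49) = Add(Mul(50, -73), 49) = Add(-3650, 49) = -3601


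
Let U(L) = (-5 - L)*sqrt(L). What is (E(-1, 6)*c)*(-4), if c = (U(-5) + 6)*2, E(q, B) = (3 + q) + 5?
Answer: -336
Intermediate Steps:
U(L) = sqrt(L)*(-5 - L)
E(q, B) = 8 + q
c = 12 (c = (sqrt(-5)*(-5 - 1*(-5)) + 6)*2 = ((I*sqrt(5))*(-5 + 5) + 6)*2 = ((I*sqrt(5))*0 + 6)*2 = (0 + 6)*2 = 6*2 = 12)
(E(-1, 6)*c)*(-4) = ((8 - 1)*12)*(-4) = (7*12)*(-4) = 84*(-4) = -336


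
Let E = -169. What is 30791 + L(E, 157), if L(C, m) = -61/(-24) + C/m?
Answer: 116026009/3768 ≈ 30792.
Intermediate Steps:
L(C, m) = 61/24 + C/m (L(C, m) = -61*(-1/24) + C/m = 61/24 + C/m)
30791 + L(E, 157) = 30791 + (61/24 - 169/157) = 30791 + 5521/3768 = 116026009/3768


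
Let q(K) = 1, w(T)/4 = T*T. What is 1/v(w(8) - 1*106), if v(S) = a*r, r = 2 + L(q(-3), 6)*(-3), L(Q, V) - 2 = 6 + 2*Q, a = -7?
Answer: 1/196 ≈ 0.0051020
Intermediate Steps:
w(T) = 4*T² (w(T) = 4*(T*T) = 4*T²)
L(Q, V) = 8 + 2*Q (L(Q, V) = 2 + (6 + 2*Q) = 8 + 2*Q)
r = -28 (r = 2 + (8 + 2*1)*(-3) = 2 + (8 + 2)*(-3) = 2 + 10*(-3) = 2 - 30 = -28)
v(S) = 196 (v(S) = -7*(-28) = 196)
1/v(w(8) - 1*106) = 1/196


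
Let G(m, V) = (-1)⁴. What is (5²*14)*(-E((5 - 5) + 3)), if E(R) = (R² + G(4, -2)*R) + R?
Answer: -5250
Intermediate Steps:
G(m, V) = 1
E(R) = R² + 2*R (E(R) = (R² + 1*R) + R = (R² + R) + R = (R + R²) + R = R² + 2*R)
(5²*14)*(-E((5 - 5) + 3)) = (5²*14)*(-((5 - 5) + 3)*(2 + ((5 - 5) + 3))) = (25*14)*(-(0 + 3)*(2 + (0 + 3))) = 350*(-3*(2 + 3)) = 350*(-3*5) = 350*(-1*15) = 350*(-15) = -5250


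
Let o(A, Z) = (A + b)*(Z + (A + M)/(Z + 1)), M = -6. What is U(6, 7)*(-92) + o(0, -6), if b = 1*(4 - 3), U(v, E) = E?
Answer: -3244/5 ≈ -648.80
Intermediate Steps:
b = 1 (b = 1*1 = 1)
o(A, Z) = (1 + A)*(Z + (-6 + A)/(1 + Z)) (o(A, Z) = (A + 1)*(Z + (A - 6)/(Z + 1)) = (1 + A)*(Z + (-6 + A)/(1 + Z)))
U(6, 7)*(-92) + o(0, -6) = 7*(-92) + (-6 - 6 + 0² + (-6)² - 5*0 + 0*(-6) + 0*(-6)²)/(1 - 6) = -644 + (-6 - 6 + 0 + 36 + 0 + 0 + 0*36)/(-5) = -644 - (-6 - 6 + 0 + 36 + 0 + 0 + 0)/5 = -644 - ⅕*24 = -644 - 24/5 = -3244/5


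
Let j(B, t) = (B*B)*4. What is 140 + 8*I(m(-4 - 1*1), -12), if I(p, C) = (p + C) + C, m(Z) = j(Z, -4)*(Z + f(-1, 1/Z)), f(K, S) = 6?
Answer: 748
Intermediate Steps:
j(B, t) = 4*B**2 (j(B, t) = B**2*4 = 4*B**2)
m(Z) = 4*Z**2*(6 + Z) (m(Z) = (4*Z**2)*(Z + 6) = (4*Z**2)*(6 + Z) = 4*Z**2*(6 + Z))
I(p, C) = p + 2*C (I(p, C) = (C + p) + C = p + 2*C)
140 + 8*I(m(-4 - 1*1), -12) = 140 + 8*(4*(-4 - 1*1)**2*(6 + (-4 - 1*1)) + 2*(-12)) = 140 + 8*(4*(-4 - 1)**2*(6 + (-4 - 1)) - 24) = 140 + 8*(4*(-5)**2*(6 - 5) - 24) = 140 + 8*(4*25*1 - 24) = 140 + 8*(100 - 24) = 140 + 8*76 = 140 + 608 = 748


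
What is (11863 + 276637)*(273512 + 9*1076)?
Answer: 81702046000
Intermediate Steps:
(11863 + 276637)*(273512 + 9*1076) = 288500*(273512 + 9684) = 288500*283196 = 81702046000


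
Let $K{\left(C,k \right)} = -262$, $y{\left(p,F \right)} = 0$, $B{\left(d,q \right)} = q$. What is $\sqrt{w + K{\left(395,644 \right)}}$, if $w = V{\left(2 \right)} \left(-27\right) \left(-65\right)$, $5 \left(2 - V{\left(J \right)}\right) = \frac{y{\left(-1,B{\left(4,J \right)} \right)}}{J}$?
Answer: $4 \sqrt{203} \approx 56.991$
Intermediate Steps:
$V{\left(J \right)} = 2$ ($V{\left(J \right)} = 2 - \frac{0 \frac{1}{J}}{5} = 2 - 0 = 2 + 0 = 2$)
$w = 3510$ ($w = 2 \left(-27\right) \left(-65\right) = \left(-54\right) \left(-65\right) = 3510$)
$\sqrt{w + K{\left(395,644 \right)}} = \sqrt{3510 - 262} = \sqrt{3248} = 4 \sqrt{203}$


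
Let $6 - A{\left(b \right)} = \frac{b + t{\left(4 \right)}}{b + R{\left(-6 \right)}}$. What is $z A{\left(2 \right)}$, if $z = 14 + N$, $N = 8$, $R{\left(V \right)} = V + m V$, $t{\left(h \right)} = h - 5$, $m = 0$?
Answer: $\frac{275}{2} \approx 137.5$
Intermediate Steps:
$t{\left(h \right)} = -5 + h$ ($t{\left(h \right)} = h - 5 = -5 + h$)
$R{\left(V \right)} = V$ ($R{\left(V \right)} = V + 0 V = V + 0 = V$)
$A{\left(b \right)} = 6 - \frac{-1 + b}{-6 + b}$ ($A{\left(b \right)} = 6 - \frac{b + \left(-5 + 4\right)}{b - 6} = 6 - \frac{b - 1}{-6 + b} = 6 - \frac{-1 + b}{-6 + b}$)
$z = 22$ ($z = 14 + 8 = 22$)
$z A{\left(2 \right)} = 22 \frac{5 \left(-7 + 2\right)}{-6 + 2} = 22 \cdot 5 \frac{1}{-4} \left(-5\right) = 22 \cdot 5 \left(- \frac{1}{4}\right) \left(-5\right) = 22 \cdot \frac{25}{4} = \frac{275}{2}$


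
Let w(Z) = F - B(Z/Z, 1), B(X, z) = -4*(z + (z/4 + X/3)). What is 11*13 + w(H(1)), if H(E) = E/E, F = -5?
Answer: 433/3 ≈ 144.33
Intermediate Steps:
B(X, z) = -5*z - 4*X/3 (B(X, z) = -4*(z + (z*(¼) + X*(⅓))) = -4*(z + (z/4 + X/3)) = -4*(z + (X/3 + z/4)) = -4*(X/3 + 5*z/4) = -5*z - 4*X/3)
H(E) = 1
w(Z) = 4/3 (w(Z) = -5 - (-5*1 - 4*Z/(3*Z)) = -5 - (-5 - 4/3*1) = -5 - (-5 - 4/3) = -5 - 1*(-19/3) = -5 + 19/3 = 4/3)
11*13 + w(H(1)) = 11*13 + 4/3 = 143 + 4/3 = 433/3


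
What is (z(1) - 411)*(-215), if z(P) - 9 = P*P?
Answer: 86215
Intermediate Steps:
z(P) = 9 + P² (z(P) = 9 + P*P = 9 + P²)
(z(1) - 411)*(-215) = ((9 + 1²) - 411)*(-215) = ((9 + 1) - 411)*(-215) = (10 - 411)*(-215) = -401*(-215) = 86215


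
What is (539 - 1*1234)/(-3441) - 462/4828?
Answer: 882859/8306574 ≈ 0.10628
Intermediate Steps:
(539 - 1*1234)/(-3441) - 462/4828 = (539 - 1234)*(-1/3441) - 462*1/4828 = -695*(-1/3441) - 231/2414 = 695/3441 - 231/2414 = 882859/8306574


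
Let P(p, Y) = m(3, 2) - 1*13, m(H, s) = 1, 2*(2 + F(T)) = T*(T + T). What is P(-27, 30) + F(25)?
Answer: 611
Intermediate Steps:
F(T) = -2 + T² (F(T) = -2 + (T*(T + T))/2 = -2 + (T*(2*T))/2 = -2 + (2*T²)/2 = -2 + T²)
P(p, Y) = -12 (P(p, Y) = 1 - 1*13 = 1 - 13 = -12)
P(-27, 30) + F(25) = -12 + (-2 + 25²) = -12 + (-2 + 625) = -12 + 623 = 611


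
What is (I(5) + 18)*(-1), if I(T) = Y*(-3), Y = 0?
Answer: -18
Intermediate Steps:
I(T) = 0 (I(T) = 0*(-3) = 0)
(I(5) + 18)*(-1) = (0 + 18)*(-1) = 18*(-1) = -18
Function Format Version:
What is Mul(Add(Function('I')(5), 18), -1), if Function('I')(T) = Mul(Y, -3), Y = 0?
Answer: -18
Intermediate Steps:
Function('I')(T) = 0 (Function('I')(T) = Mul(0, -3) = 0)
Mul(Add(Function('I')(5), 18), -1) = Mul(Add(0, 18), -1) = Mul(18, -1) = -18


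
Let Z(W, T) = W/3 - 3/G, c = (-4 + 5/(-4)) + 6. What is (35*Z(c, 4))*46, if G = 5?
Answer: -1127/2 ≈ -563.50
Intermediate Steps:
c = 3/4 (c = (-4 + 5*(-1/4)) + 6 = (-4 - 5/4) + 6 = -21/4 + 6 = 3/4 ≈ 0.75000)
Z(W, T) = -3/5 + W/3 (Z(W, T) = W/3 - 3/5 = -3/5 + W/3)
(35*Z(c, 4))*46 = (35*(-3/5 + (1/3)*(3/4)))*46 = (35*(-3/5 + 1/4))*46 = (35*(-7/20))*46 = -49/4*46 = -1127/2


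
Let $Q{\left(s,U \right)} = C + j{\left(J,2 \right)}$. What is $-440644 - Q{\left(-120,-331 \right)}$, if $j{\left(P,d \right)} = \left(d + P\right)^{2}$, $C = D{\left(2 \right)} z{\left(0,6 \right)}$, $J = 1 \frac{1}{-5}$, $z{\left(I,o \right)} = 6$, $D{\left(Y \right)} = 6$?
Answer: $- \frac{11017081}{25} \approx -4.4068 \cdot 10^{5}$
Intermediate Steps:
$J = - \frac{1}{5}$ ($J = 1 \left(- \frac{1}{5}\right) = - \frac{1}{5} \approx -0.2$)
$C = 36$ ($C = 6 \cdot 6 = 36$)
$j{\left(P,d \right)} = \left(P + d\right)^{2}$
$Q{\left(s,U \right)} = \frac{981}{25}$ ($Q{\left(s,U \right)} = 36 + \left(- \frac{1}{5} + 2\right)^{2} = 36 + \left(\frac{9}{5}\right)^{2} = 36 + \frac{81}{25} = \frac{981}{25}$)
$-440644 - Q{\left(-120,-331 \right)} = -440644 - \frac{981}{25} = - \frac{11017081}{25}$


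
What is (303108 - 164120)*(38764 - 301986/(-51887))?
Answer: 279595162110152/51887 ≈ 5.3885e+9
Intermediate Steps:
(303108 - 164120)*(38764 - 301986/(-51887)) = 138988*(38764 - 301986*(-1/51887)) = 138988*(38764 + 301986/51887) = 138988*(2011649654/51887) = 279595162110152/51887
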